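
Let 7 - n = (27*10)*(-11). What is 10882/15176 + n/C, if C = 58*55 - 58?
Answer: 2476918/1485351 ≈ 1.6676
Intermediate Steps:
n = 2977 (n = 7 - 27*10*(-11) = 7 - 270*(-11) = 7 - 1*(-2970) = 7 + 2970 = 2977)
C = 3132 (C = 3190 - 58 = 3132)
10882/15176 + n/C = 10882/15176 + 2977/3132 = 10882*(1/15176) + 2977*(1/3132) = 5441/7588 + 2977/3132 = 2476918/1485351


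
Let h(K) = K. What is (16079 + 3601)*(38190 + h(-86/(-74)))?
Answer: 27809276640/37 ≈ 7.5160e+8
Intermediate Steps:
(16079 + 3601)*(38190 + h(-86/(-74))) = (16079 + 3601)*(38190 - 86/(-74)) = 19680*(38190 - 86*(-1/74)) = 19680*(38190 + 43/37) = 19680*(1413073/37) = 27809276640/37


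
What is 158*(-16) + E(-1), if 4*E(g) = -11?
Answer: -10123/4 ≈ -2530.8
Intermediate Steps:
E(g) = -11/4 (E(g) = (¼)*(-11) = -11/4)
158*(-16) + E(-1) = 158*(-16) - 11/4 = -2528 - 11/4 = -10123/4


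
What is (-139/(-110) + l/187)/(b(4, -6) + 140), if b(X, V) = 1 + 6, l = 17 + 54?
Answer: 439/39270 ≈ 0.011179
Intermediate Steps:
l = 71
b(X, V) = 7
(-139/(-110) + l/187)/(b(4, -6) + 140) = (-139/(-110) + 71/187)/(7 + 140) = (-139*(-1/110) + 71*(1/187))/147 = (139/110 + 71/187)/147 = (1/147)*(3073/1870) = 439/39270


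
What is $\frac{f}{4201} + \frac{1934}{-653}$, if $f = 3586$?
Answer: $- \frac{5783076}{2743253} \approx -2.1081$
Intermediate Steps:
$\frac{f}{4201} + \frac{1934}{-653} = \frac{3586}{4201} + \frac{1934}{-653} = 3586 \cdot \frac{1}{4201} + 1934 \left(- \frac{1}{653}\right) = \frac{3586}{4201} - \frac{1934}{653} = - \frac{5783076}{2743253}$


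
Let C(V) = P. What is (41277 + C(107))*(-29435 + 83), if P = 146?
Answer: -1215847896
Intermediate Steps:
C(V) = 146
(41277 + C(107))*(-29435 + 83) = (41277 + 146)*(-29435 + 83) = 41423*(-29352) = -1215847896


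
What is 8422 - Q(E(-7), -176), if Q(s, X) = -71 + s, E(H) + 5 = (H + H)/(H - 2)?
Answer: 76468/9 ≈ 8496.4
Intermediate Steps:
E(H) = -5 + 2*H/(-2 + H) (E(H) = -5 + (H + H)/(H - 2) = -5 + (2*H)/(-2 + H) = -5 + 2*H/(-2 + H))
8422 - Q(E(-7), -176) = 8422 - (-71 + (10 - 3*(-7))/(-2 - 7)) = 8422 - (-71 + (10 + 21)/(-9)) = 8422 - (-71 - ⅑*31) = 8422 - (-71 - 31/9) = 8422 - 1*(-670/9) = 8422 + 670/9 = 76468/9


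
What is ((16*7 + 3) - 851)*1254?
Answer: -922944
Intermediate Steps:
((16*7 + 3) - 851)*1254 = ((112 + 3) - 851)*1254 = (115 - 851)*1254 = -736*1254 = -922944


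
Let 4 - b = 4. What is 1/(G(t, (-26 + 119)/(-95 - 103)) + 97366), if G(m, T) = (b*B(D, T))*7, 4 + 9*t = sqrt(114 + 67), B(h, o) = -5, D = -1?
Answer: 1/97366 ≈ 1.0271e-5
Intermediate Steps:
b = 0 (b = 4 - 1*4 = 4 - 4 = 0)
t = -4/9 + sqrt(181)/9 (t = -4/9 + sqrt(114 + 67)/9 = -4/9 + sqrt(181)/9 ≈ 1.0504)
G(m, T) = 0 (G(m, T) = (0*(-5))*7 = 0*7 = 0)
1/(G(t, (-26 + 119)/(-95 - 103)) + 97366) = 1/(0 + 97366) = 1/97366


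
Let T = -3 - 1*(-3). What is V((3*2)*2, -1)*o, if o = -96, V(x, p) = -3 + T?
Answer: 288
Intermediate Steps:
T = 0 (T = -3 + 3 = 0)
V(x, p) = -3 (V(x, p) = -3 + 0 = -3)
V((3*2)*2, -1)*o = -3*(-96) = 288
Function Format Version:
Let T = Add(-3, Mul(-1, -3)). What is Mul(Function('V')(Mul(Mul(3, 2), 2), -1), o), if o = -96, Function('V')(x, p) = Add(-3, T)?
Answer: 288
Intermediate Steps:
T = 0 (T = Add(-3, 3) = 0)
Function('V')(x, p) = -3 (Function('V')(x, p) = Add(-3, 0) = -3)
Mul(Function('V')(Mul(Mul(3, 2), 2), -1), o) = Mul(-3, -96) = 288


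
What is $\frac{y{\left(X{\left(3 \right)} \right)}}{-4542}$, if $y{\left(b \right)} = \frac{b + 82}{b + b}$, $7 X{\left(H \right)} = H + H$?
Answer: $- \frac{145}{13626} \approx -0.010641$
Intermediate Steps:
$X{\left(H \right)} = \frac{2 H}{7}$ ($X{\left(H \right)} = \frac{H + H}{7} = \frac{2 H}{7}$)
$y{\left(b \right)} = \frac{82 + b}{2 b}$
$\frac{y{\left(X{\left(3 \right)} \right)}}{-4542} = \frac{\frac{1}{2} \frac{1}{\frac{2}{7} \cdot 3} \left(82 + \frac{2}{7} \cdot 3\right)}{-4542} = \frac{82 + \frac{6}{7}}{2 \cdot \frac{6}{7}} \left(- \frac{1}{4542}\right) = \frac{1}{2} \cdot \frac{7}{6} \cdot \frac{580}{7} \left(- \frac{1}{4542}\right) = \frac{145}{3} \left(- \frac{1}{4542}\right) = - \frac{145}{13626}$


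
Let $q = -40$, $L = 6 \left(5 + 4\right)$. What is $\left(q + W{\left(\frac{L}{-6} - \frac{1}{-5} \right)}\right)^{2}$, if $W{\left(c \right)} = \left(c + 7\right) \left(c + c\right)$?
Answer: $\frac{43264}{625} \approx 69.222$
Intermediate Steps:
$L = 54$ ($L = 6 \cdot 9 = 54$)
$W{\left(c \right)} = 2 c \left(7 + c\right)$ ($W{\left(c \right)} = \left(7 + c\right) 2 c = 2 c \left(7 + c\right)$)
$\left(q + W{\left(\frac{L}{-6} - \frac{1}{-5} \right)}\right)^{2} = \left(-40 + 2 \left(\frac{54}{-6} - \frac{1}{-5}\right) \left(7 + \left(\frac{54}{-6} - \frac{1}{-5}\right)\right)\right)^{2} = \left(-40 + 2 \left(54 \left(- \frac{1}{6}\right) - - \frac{1}{5}\right) \left(7 + \left(54 \left(- \frac{1}{6}\right) - - \frac{1}{5}\right)\right)\right)^{2} = \left(-40 + 2 \left(-9 + \frac{1}{5}\right) \left(7 + \left(-9 + \frac{1}{5}\right)\right)\right)^{2} = \left(-40 + 2 \left(- \frac{44}{5}\right) \left(7 - \frac{44}{5}\right)\right)^{2} = \left(-40 + 2 \left(- \frac{44}{5}\right) \left(- \frac{9}{5}\right)\right)^{2} = \left(-40 + \frac{792}{25}\right)^{2} = \left(- \frac{208}{25}\right)^{2} = \frac{43264}{625}$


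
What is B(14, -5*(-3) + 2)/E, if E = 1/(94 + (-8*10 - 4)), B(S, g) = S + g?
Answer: 310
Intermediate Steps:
E = ⅒ (E = 1/(94 + (-80 - 4)) = 1/(94 - 84) = 1/10 = ⅒ ≈ 0.10000)
B(14, -5*(-3) + 2)/E = (14 + (-5*(-3) + 2))/(⅒) = (14 + (15 + 2))*10 = (14 + 17)*10 = 31*10 = 310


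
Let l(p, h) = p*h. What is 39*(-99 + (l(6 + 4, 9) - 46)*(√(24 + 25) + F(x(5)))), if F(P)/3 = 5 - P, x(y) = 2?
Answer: 23595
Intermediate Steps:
F(P) = 15 - 3*P (F(P) = 3*(5 - P) = 15 - 3*P)
l(p, h) = h*p
39*(-99 + (l(6 + 4, 9) - 46)*(√(24 + 25) + F(x(5)))) = 39*(-99 + (9*(6 + 4) - 46)*(√(24 + 25) + (15 - 3*2))) = 39*(-99 + (9*10 - 46)*(√49 + (15 - 6))) = 39*(-99 + (90 - 46)*(7 + 9)) = 39*(-99 + 44*16) = 39*(-99 + 704) = 39*605 = 23595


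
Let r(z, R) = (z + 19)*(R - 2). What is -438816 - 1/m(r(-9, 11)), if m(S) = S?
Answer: -39493441/90 ≈ -4.3882e+5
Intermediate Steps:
r(z, R) = (-2 + R)*(19 + z) (r(z, R) = (19 + z)*(-2 + R) = (-2 + R)*(19 + z))
-438816 - 1/m(r(-9, 11)) = -438816 - 1/(-38 - 2*(-9) + 19*11 + 11*(-9)) = -438816 - 1/(-38 + 18 + 209 - 99) = -438816 - 1/90 = -39493441/90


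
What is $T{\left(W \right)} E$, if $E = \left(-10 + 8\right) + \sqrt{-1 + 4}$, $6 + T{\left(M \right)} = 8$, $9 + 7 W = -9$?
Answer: $-4 + 2 \sqrt{3} \approx -0.5359$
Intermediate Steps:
$W = - \frac{18}{7}$ ($W = - \frac{9}{7} + \frac{1}{7} \left(-9\right) = - \frac{9}{7} - \frac{9}{7} = - \frac{18}{7} \approx -2.5714$)
$T{\left(M \right)} = 2$ ($T{\left(M \right)} = -6 + 8 = 2$)
$E = -2 + \sqrt{3} \approx -0.26795$
$T{\left(W \right)} E = 2 \left(-2 + \sqrt{3}\right) = -4 + 2 \sqrt{3}$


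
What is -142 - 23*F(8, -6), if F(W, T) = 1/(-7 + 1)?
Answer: -829/6 ≈ -138.17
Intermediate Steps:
F(W, T) = -⅙ (F(W, T) = 1/(-6) = -⅙)
-142 - 23*F(8, -6) = -142 - 23*(-⅙) = -142 + 23/6 = -829/6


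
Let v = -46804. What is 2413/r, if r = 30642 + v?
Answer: -2413/16162 ≈ -0.14930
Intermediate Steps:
r = -16162 (r = 30642 - 46804 = -16162)
2413/r = 2413/(-16162) = 2413*(-1/16162) = -2413/16162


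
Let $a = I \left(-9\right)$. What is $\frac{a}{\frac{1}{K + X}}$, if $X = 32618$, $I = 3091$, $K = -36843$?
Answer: $117535275$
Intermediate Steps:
$a = -27819$ ($a = 3091 \left(-9\right) = -27819$)
$\frac{a}{\frac{1}{K + X}} = - \frac{27819}{\frac{1}{-36843 + 32618}} = - \frac{27819}{\frac{1}{-4225}} = - \frac{27819}{- \frac{1}{4225}} = \left(-27819\right) \left(-4225\right) = 117535275$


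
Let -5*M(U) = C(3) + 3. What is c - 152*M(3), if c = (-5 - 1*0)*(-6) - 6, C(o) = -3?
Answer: 24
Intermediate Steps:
c = 24 (c = (-5 + 0)*(-6) - 6 = -5*(-6) - 6 = 30 - 6 = 24)
M(U) = 0 (M(U) = -(-3 + 3)/5 = -⅕*0 = 0)
c - 152*M(3) = 24 - 152*0 = 24 + 0 = 24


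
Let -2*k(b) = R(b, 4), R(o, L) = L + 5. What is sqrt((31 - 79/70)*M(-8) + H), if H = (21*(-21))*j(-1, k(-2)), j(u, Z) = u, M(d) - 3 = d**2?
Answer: sqrt(11967690)/70 ≈ 49.420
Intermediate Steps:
R(o, L) = 5 + L
k(b) = -9/2 (k(b) = -(5 + 4)/2 = -1/2*9 = -9/2)
M(d) = 3 + d**2
H = 441 (H = (21*(-21))*(-1) = -441*(-1) = 441)
sqrt((31 - 79/70)*M(-8) + H) = sqrt((31 - 79/70)*(3 + (-8)**2) + 441) = sqrt((31 - 79*1/70)*(3 + 64) + 441) = sqrt((31 - 79/70)*67 + 441) = sqrt((2091/70)*67 + 441) = sqrt(140097/70 + 441) = sqrt(170967/70) = sqrt(11967690)/70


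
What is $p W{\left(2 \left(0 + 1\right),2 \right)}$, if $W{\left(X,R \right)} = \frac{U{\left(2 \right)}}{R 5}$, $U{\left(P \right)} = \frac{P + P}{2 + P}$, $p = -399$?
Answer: $- \frac{399}{10} \approx -39.9$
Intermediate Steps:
$U{\left(P \right)} = \frac{2 P}{2 + P}$
$W{\left(X,R \right)} = \frac{1}{5 R}$ ($W{\left(X,R \right)} = \frac{2 \cdot 2 \frac{1}{2 + 2}}{R 5} = \frac{2 \cdot 2 \cdot \frac{1}{4}}{5 R} = 2 \cdot 2 \cdot \frac{1}{4} \frac{1}{5 R} = 1 \frac{1}{5 R} = \frac{1}{5 R}$)
$p W{\left(2 \left(0 + 1\right),2 \right)} = - 399 \frac{1}{5 \cdot 2} = - 399 \cdot \frac{1}{5} \cdot \frac{1}{2} = \left(-399\right) \frac{1}{10} = - \frac{399}{10}$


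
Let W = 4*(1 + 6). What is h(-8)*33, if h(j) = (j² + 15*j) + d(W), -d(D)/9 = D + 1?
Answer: -10461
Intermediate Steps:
W = 28 (W = 4*7 = 28)
d(D) = -9 - 9*D (d(D) = -9*(D + 1) = -9*(1 + D) = -9 - 9*D)
h(j) = -261 + j² + 15*j (h(j) = (j² + 15*j) + (-9 - 9*28) = (j² + 15*j) + (-9 - 252) = (j² + 15*j) - 261 = -261 + j² + 15*j)
h(-8)*33 = (-261 + (-8)² + 15*(-8))*33 = (-261 + 64 - 120)*33 = -317*33 = -10461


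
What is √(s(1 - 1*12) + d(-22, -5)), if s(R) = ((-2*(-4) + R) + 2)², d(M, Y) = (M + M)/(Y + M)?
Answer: √213/9 ≈ 1.6216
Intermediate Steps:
d(M, Y) = 2*M/(M + Y) (d(M, Y) = (2*M)/(M + Y) = 2*M/(M + Y))
s(R) = (10 + R)² (s(R) = ((8 + R) + 2)² = (10 + R)²)
√(s(1 - 1*12) + d(-22, -5)) = √((10 + (1 - 1*12))² + 2*(-22)/(-22 - 5)) = √((10 + (1 - 12))² + 2*(-22)/(-27)) = √((10 - 11)² + 2*(-22)*(-1/27)) = √((-1)² + 44/27) = √(1 + 44/27) = √(71/27) = √213/9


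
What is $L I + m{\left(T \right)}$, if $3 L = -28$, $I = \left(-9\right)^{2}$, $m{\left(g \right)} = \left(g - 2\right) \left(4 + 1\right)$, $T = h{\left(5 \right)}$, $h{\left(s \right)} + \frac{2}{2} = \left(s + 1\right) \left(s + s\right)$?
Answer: $-471$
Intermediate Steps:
$h{\left(s \right)} = -1 + 2 s \left(1 + s\right)$ ($h{\left(s \right)} = -1 + \left(s + 1\right) \left(s + s\right) = -1 + \left(1 + s\right) 2 s = -1 + 2 s \left(1 + s\right)$)
$T = 59$ ($T = -1 + 2 \cdot 5 + 2 \cdot 5^{2} = -1 + 10 + 2 \cdot 25 = -1 + 10 + 50 = 59$)
$m{\left(g \right)} = -10 + 5 g$ ($m{\left(g \right)} = \left(-2 + g\right) 5 = -10 + 5 g$)
$I = 81$
$L = - \frac{28}{3}$ ($L = \frac{1}{3} \left(-28\right) = - \frac{28}{3} \approx -9.3333$)
$L I + m{\left(T \right)} = \left(- \frac{28}{3}\right) 81 + \left(-10 + 5 \cdot 59\right) = -756 + \left(-10 + 295\right) = -756 + 285 = -471$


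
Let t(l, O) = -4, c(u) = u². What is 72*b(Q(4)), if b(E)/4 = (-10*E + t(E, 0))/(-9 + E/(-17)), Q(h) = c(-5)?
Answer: 621792/89 ≈ 6986.4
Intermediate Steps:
Q(h) = 25 (Q(h) = (-5)² = 25)
b(E) = 4*(-4 - 10*E)/(-9 - E/17) (b(E) = 4*((-10*E - 4)/(-9 + E/(-17))) = 4*((-4 - 10*E)/(-9 + E*(-1/17))) = 4*((-4 - 10*E)/(-9 - E/17)) = 4*(-4 - 10*E)/(-9 - E/17))
72*b(Q(4)) = 72*(136*(2 + 5*25)/(153 + 25)) = 72*(136*(2 + 125)/178) = 72*(136*(1/178)*127) = 72*(8636/89) = 621792/89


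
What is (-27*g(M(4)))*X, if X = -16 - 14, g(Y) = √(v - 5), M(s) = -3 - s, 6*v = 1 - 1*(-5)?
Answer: 1620*I ≈ 1620.0*I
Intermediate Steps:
v = 1 (v = (1 - 1*(-5))/6 = (1 + 5)/6 = (⅙)*6 = 1)
g(Y) = 2*I (g(Y) = √(1 - 5) = √(-4) = 2*I)
X = -30
(-27*g(M(4)))*X = -54*I*(-30) = 1620*I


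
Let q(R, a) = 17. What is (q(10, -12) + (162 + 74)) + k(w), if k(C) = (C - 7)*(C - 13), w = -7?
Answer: 533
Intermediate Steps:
k(C) = (-13 + C)*(-7 + C) (k(C) = (-7 + C)*(-13 + C) = (-13 + C)*(-7 + C))
(q(10, -12) + (162 + 74)) + k(w) = (17 + (162 + 74)) + (91 + (-7)**2 - 20*(-7)) = (17 + 236) + (91 + 49 + 140) = 253 + 280 = 533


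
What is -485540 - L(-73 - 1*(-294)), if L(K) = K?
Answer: -485761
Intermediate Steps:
-485540 - L(-73 - 1*(-294)) = -485540 - (-73 - 1*(-294)) = -485540 - (-73 + 294) = -485540 - 1*221 = -485540 - 221 = -485761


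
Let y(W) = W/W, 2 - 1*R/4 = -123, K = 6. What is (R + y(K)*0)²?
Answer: 250000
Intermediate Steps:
R = 500 (R = 8 - 4*(-123) = 8 + 492 = 500)
y(W) = 1
(R + y(K)*0)² = (500 + 1*0)² = (500 + 0)² = 500² = 250000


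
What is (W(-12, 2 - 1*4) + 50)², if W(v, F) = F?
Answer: 2304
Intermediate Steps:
(W(-12, 2 - 1*4) + 50)² = ((2 - 1*4) + 50)² = ((2 - 4) + 50)² = (-2 + 50)² = 48² = 2304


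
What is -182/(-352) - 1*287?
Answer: -50421/176 ≈ -286.48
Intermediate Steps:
-182/(-352) - 1*287 = -182*(-1)/352 - 287 = -1*(-91/176) - 287 = 91/176 - 287 = -50421/176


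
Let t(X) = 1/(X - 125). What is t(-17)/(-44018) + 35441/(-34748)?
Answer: -1977910004/1939234999 ≈ -1.0199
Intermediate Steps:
t(X) = 1/(-125 + X)
t(-17)/(-44018) + 35441/(-34748) = 1/(-125 - 17*(-44018)) + 35441/(-34748) = -1/44018/(-142) + 35441*(-1/34748) = -1/142*(-1/44018) - 5063/4964 = 1/6250556 - 5063/4964 = -1977910004/1939234999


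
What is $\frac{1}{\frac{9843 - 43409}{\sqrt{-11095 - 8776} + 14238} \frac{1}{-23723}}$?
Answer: $\frac{168884037}{16783} + \frac{23723 i \sqrt{19871}}{33566} \approx 10063.0 + 99.628 i$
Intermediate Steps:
$\frac{1}{\frac{9843 - 43409}{\sqrt{-11095 - 8776} + 14238} \frac{1}{-23723}} = \frac{1}{- \frac{33566}{\sqrt{-19871} + 14238} \left(- \frac{1}{23723}\right)} = \frac{1}{- \frac{33566}{i \sqrt{19871} + 14238} \left(- \frac{1}{23723}\right)} = \frac{1}{- \frac{33566}{14238 + i \sqrt{19871}} \left(- \frac{1}{23723}\right)} = \frac{1}{\frac{33566}{23723} \frac{1}{14238 + i \sqrt{19871}}} = \frac{168884037}{16783} + \frac{23723 i \sqrt{19871}}{33566}$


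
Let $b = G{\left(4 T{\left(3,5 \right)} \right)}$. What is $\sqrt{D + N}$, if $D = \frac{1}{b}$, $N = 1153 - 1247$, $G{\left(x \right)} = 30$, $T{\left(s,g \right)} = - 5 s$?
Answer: $\frac{i \sqrt{84570}}{30} \approx 9.6936 i$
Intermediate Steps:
$b = 30$
$N = -94$
$D = \frac{1}{30} \approx 0.033333$
$\sqrt{D + N} = \sqrt{\frac{1}{30} - 94} = \sqrt{- \frac{2819}{30}} = \frac{i \sqrt{84570}}{30}$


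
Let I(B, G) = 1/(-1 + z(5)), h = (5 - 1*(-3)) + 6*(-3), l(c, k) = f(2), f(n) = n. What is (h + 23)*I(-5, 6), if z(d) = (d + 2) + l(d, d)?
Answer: 13/8 ≈ 1.6250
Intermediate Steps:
l(c, k) = 2
h = -10 (h = (5 + 3) - 18 = 8 - 18 = -10)
z(d) = 4 + d (z(d) = (d + 2) + 2 = (2 + d) + 2 = 4 + d)
I(B, G) = 1/8 (I(B, G) = 1/(-1 + (4 + 5)) = 1/(-1 + 9) = 1/8)
(h + 23)*I(-5, 6) = (-10 + 23)*(1/8) = 13*(1/8) = 13/8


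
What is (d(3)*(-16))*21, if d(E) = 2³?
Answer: -2688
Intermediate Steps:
d(E) = 8
(d(3)*(-16))*21 = (8*(-16))*21 = -128*21 = -2688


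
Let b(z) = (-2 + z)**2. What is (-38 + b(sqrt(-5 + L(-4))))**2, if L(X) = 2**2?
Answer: 1209 + 280*I ≈ 1209.0 + 280.0*I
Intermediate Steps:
L(X) = 4
(-38 + b(sqrt(-5 + L(-4))))**2 = (-38 + (-2 + sqrt(-5 + 4))**2)**2 = (-38 + (-2 + sqrt(-1))**2)**2 = (-38 + (-2 + I)**2)**2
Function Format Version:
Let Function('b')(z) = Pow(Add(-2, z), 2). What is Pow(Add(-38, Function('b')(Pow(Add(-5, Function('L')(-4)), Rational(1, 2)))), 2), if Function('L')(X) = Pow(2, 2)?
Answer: Add(1209, Mul(280, I)) ≈ Add(1209.0, Mul(280.00, I))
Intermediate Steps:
Function('L')(X) = 4
Pow(Add(-38, Function('b')(Pow(Add(-5, Function('L')(-4)), Rational(1, 2)))), 2) = Pow(Add(-38, Pow(Add(-2, Pow(Add(-5, 4), Rational(1, 2))), 2)), 2) = Pow(Add(-38, Pow(Add(-2, Pow(-1, Rational(1, 2))), 2)), 2) = Pow(Add(-38, Pow(Add(-2, I), 2)), 2)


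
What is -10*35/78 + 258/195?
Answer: -617/195 ≈ -3.1641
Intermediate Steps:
-10*35/78 + 258/195 = -350*1/78 + 258*(1/195) = -175/39 + 86/65 = -617/195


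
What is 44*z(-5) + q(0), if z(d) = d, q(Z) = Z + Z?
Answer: -220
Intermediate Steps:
q(Z) = 2*Z
44*z(-5) + q(0) = 44*(-5) + 2*0 = -220 + 0 = -220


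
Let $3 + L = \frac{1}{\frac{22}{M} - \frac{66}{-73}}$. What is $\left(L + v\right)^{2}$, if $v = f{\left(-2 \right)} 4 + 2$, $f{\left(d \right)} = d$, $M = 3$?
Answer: $\frac{256544289}{3254416} \approx 78.83$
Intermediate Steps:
$L = - \frac{5193}{1804}$ ($L = -3 + \frac{1}{\frac{22}{3} - \frac{66}{-73}} = -3 + \frac{1}{22 \cdot \frac{1}{3} - - \frac{66}{73}} = -3 + \frac{1}{\frac{22}{3} + \frac{66}{73}} = -3 + \frac{1}{\frac{1804}{219}} = -3 + \frac{219}{1804} = - \frac{5193}{1804} \approx -2.8786$)
$v = -6$ ($v = \left(-2\right) 4 + 2 = -8 + 2 = -6$)
$\left(L + v\right)^{2} = \left(- \frac{5193}{1804} - 6\right)^{2} = \left(- \frac{16017}{1804}\right)^{2} = \frac{256544289}{3254416}$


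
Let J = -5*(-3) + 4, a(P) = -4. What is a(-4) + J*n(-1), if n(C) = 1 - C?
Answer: 34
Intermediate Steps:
J = 19 (J = 15 + 4 = 19)
a(-4) + J*n(-1) = -4 + 19*(1 - 1*(-1)) = -4 + 19*(1 + 1) = -4 + 19*2 = -4 + 38 = 34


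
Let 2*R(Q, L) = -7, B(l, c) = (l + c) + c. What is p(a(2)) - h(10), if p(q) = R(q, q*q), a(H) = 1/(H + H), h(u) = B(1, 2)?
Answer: -17/2 ≈ -8.5000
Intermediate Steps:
B(l, c) = l + 2*c (B(l, c) = (c + l) + c = l + 2*c)
h(u) = 5 (h(u) = 1 + 2*2 = 1 + 4 = 5)
a(H) = 1/(2*H)
R(Q, L) = -7/2 (R(Q, L) = (½)*(-7) = -7/2)
p(q) = -7/2
p(a(2)) - h(10) = -7/2 - 1*5 = -7/2 - 5 = -17/2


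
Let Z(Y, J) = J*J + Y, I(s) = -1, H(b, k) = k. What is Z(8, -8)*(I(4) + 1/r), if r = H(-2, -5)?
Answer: -432/5 ≈ -86.400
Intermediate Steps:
Z(Y, J) = Y + J² (Z(Y, J) = J² + Y = Y + J²)
r = -5
Z(8, -8)*(I(4) + 1/r) = (8 + (-8)²)*(-1 + 1/(-5)) = (8 + 64)*(-1 - ⅕) = 72*(-6/5) = -432/5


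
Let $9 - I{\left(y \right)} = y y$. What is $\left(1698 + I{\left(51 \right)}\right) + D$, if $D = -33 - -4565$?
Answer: $3638$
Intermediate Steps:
$I{\left(y \right)} = 9 - y^{2}$ ($I{\left(y \right)} = 9 - y y = 9 - y^{2}$)
$D = 4532$ ($D = -33 + 4565 = 4532$)
$\left(1698 + I{\left(51 \right)}\right) + D = \left(1698 + \left(9 - 51^{2}\right)\right) + 4532 = \left(1698 + \left(9 - 2601\right)\right) + 4532 = \left(1698 - 2592\right) + 4532 = -894 + 4532 = 3638$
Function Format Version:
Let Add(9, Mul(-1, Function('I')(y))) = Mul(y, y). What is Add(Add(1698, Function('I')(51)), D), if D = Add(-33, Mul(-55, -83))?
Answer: 3638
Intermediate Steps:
Function('I')(y) = Add(9, Mul(-1, Pow(y, 2))) (Function('I')(y) = Add(9, Mul(-1, Mul(y, y))) = Add(9, Mul(-1, Pow(y, 2))))
D = 4532 (D = Add(-33, 4565) = 4532)
Add(Add(1698, Function('I')(51)), D) = Add(Add(1698, Add(9, Mul(-1, Pow(51, 2)))), 4532) = Add(Add(1698, Add(9, Mul(-1, 2601))), 4532) = Add(Add(1698, Add(9, -2601)), 4532) = Add(Add(1698, -2592), 4532) = Add(-894, 4532) = 3638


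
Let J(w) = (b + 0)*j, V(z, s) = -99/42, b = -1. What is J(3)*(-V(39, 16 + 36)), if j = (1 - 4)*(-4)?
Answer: -198/7 ≈ -28.286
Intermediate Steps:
V(z, s) = -33/14 (V(z, s) = -99*1/42 = -33/14)
j = 12 (j = -3*(-4) = 12)
J(w) = -12 (J(w) = (-1 + 0)*12 = -1*12 = -12)
J(3)*(-V(39, 16 + 36)) = -(-12)*(-33)/14 = -12*33/14 = -198/7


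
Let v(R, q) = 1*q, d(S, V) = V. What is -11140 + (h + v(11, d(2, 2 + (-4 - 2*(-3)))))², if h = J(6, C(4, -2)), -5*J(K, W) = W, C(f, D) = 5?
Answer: -11131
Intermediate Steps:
J(K, W) = -W/5
v(R, q) = q
h = -1 (h = -⅕*5 = -1)
-11140 + (h + v(11, d(2, 2 + (-4 - 2*(-3)))))² = -11140 + (-1 + (2 + (-4 - 2*(-3))))² = -11140 + (-1 + (2 + (-4 + 6)))² = -11140 + (-1 + (2 + 2))² = -11140 + (-1 + 4)² = -11140 + 3² = -11140 + 9 = -11131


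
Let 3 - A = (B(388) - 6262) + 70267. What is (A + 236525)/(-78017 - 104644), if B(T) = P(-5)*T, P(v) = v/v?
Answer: -172135/182661 ≈ -0.94237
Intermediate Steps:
P(v) = 1
B(T) = T (B(T) = 1*T = T)
A = -64390 (A = 3 - ((388 - 6262) + 70267) = 3 - (-5874 + 70267) = 3 - 1*64393 = 3 - 64393 = -64390)
(A + 236525)/(-78017 - 104644) = (-64390 + 236525)/(-78017 - 104644) = 172135/(-182661) = 172135*(-1/182661) = -172135/182661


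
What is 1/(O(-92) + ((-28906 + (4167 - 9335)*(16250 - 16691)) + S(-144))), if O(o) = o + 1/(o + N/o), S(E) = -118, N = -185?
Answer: 8279/18627518096 ≈ 4.4445e-7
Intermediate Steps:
O(o) = o + 1/(o - 185/o)
1/(O(-92) + ((-28906 + (4167 - 9335)*(16250 - 16691)) + S(-144))) = 1/(-92*(-184 + (-92)²)/(-185 + (-92)²) + ((-28906 + (4167 - 9335)*(16250 - 16691)) - 118)) = 1/(-92*(-184 + 8464)/(-185 + 8464) + ((-28906 - 5168*(-441)) - 118)) = 1/(-92*8280/8279 + ((-28906 + 2279088) - 118)) = 1/(-92*1/8279*8280 + (2250182 - 118)) = 1/(-761760/8279 + 2250064) = 1/(18627518096/8279) = 8279/18627518096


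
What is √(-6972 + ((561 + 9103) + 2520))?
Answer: 2*√1303 ≈ 72.194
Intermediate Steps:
√(-6972 + ((561 + 9103) + 2520)) = √(-6972 + (9664 + 2520)) = √(-6972 + 12184) = √5212 = 2*√1303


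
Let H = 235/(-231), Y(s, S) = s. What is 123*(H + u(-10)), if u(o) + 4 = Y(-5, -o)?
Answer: -94874/77 ≈ -1232.1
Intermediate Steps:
u(o) = -9 (u(o) = -4 - 5 = -9)
H = -235/231 (H = 235*(-1/231) = -235/231 ≈ -1.0173)
123*(H + u(-10)) = 123*(-235/231 - 9) = 123*(-2314/231) = -94874/77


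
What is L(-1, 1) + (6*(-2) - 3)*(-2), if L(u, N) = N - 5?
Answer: 26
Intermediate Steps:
L(u, N) = -5 + N
L(-1, 1) + (6*(-2) - 3)*(-2) = (-5 + 1) + (6*(-2) - 3)*(-2) = -4 + (-12 - 3)*(-2) = -4 - 15*(-2) = -4 + 30 = 26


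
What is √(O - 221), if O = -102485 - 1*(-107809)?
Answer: 27*√7 ≈ 71.435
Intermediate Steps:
O = 5324 (O = -102485 + 107809 = 5324)
√(O - 221) = √(5324 - 221) = √5103 = 27*√7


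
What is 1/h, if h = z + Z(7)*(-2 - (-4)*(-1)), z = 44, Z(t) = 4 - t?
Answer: 1/62 ≈ 0.016129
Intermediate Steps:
h = 62 (h = 44 + (4 - 1*7)*(-2 - (-4)*(-1)) = 44 + (4 - 7)*(-2 - 1*4) = 44 - 3*(-2 - 4) = 44 - 3*(-6) = 44 + 18 = 62)
1/h = 1/62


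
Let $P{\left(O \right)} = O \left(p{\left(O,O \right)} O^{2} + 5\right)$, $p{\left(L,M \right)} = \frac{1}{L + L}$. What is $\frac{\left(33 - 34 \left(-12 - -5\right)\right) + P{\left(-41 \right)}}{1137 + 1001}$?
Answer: $\frac{1813}{4276} \approx 0.42399$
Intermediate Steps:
$p{\left(L,M \right)} = \frac{1}{2 L}$
$P{\left(O \right)} = O \left(5 + \frac{O}{2}\right)$ ($P{\left(O \right)} = O \left(\frac{1}{2 O} O^{2} + 5\right) = O \left(\frac{O}{2} + 5\right) = O \left(5 + \frac{O}{2}\right)$)
$\frac{\left(33 - 34 \left(-12 - -5\right)\right) + P{\left(-41 \right)}}{1137 + 1001} = \frac{\left(33 - 34 \left(-12 - -5\right)\right) + \frac{1}{2} \left(-41\right) \left(10 - 41\right)}{1137 + 1001} = \frac{\left(33 - 34 \left(-12 + 5\right)\right) + \frac{1}{2} \left(-41\right) \left(-31\right)}{2138} = \left(\left(33 - -238\right) + \frac{1271}{2}\right) \frac{1}{2138} = \left(\left(33 + 238\right) + \frac{1271}{2}\right) \frac{1}{2138} = \left(271 + \frac{1271}{2}\right) \frac{1}{2138} = \frac{1813}{2} \cdot \frac{1}{2138} = \frac{1813}{4276}$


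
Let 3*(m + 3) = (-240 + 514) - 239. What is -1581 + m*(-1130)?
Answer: -34123/3 ≈ -11374.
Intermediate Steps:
m = 26/3 (m = -3 + ((-240 + 514) - 239)/3 = -3 + (274 - 239)/3 = -3 + (⅓)*35 = -3 + 35/3 = 26/3 ≈ 8.6667)
-1581 + m*(-1130) = -1581 + (26/3)*(-1130) = -1581 - 29380/3 = -34123/3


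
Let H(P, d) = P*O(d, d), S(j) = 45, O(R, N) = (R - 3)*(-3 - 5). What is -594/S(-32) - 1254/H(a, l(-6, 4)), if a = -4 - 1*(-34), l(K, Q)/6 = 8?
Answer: -23551/1800 ≈ -13.084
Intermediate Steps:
l(K, Q) = 48 (l(K, Q) = 6*8 = 48)
a = 30 (a = -4 + 34 = 30)
O(R, N) = 24 - 8*R (O(R, N) = (-3 + R)*(-8) = 24 - 8*R)
H(P, d) = P*(24 - 8*d)
-594/S(-32) - 1254/H(a, l(-6, 4)) = -594/45 - 1254*1/(240*(3 - 1*48)) = -594*1/45 - 1254*1/(240*(3 - 48)) = -66/5 - 1254/(8*30*(-45)) = -66/5 - 1254/(-10800) = -66/5 - 1254*(-1/10800) = -66/5 + 209/1800 = -23551/1800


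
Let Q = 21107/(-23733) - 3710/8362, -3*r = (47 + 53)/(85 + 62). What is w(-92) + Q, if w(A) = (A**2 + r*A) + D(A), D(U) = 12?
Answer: 41306585412434/4862155977 ≈ 8495.5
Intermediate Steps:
r = -100/441 (r = -(47 + 53)/(3*(85 + 62)) = -100/(3*147) = -1/3*100/147 = -100/441 ≈ -0.22676)
w(A) = 12 + A**2 - 100*A/441 (w(A) = (A**2 - 100*A/441) + 12 = 12 + A**2 - 100*A/441)
Q = -132273082/99227673 (Q = 21107*(-1/23733) - 3710*1/8362 = -21107/23733 - 1855/4181 = -132273082/99227673 ≈ -1.3330)
w(-92) + Q = (12 + (-92)**2 - 100/441*(-92)) - 132273082/99227673 = (12 + 8464 + 9200/441) - 132273082/99227673 = 3747116/441 - 132273082/99227673 = 41306585412434/4862155977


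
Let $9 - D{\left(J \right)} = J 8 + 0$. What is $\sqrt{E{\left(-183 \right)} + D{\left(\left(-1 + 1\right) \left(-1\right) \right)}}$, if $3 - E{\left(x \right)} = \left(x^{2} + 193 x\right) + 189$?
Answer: $\sqrt{1653} \approx 40.657$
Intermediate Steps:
$E{\left(x \right)} = -186 - x^{2} - 193 x$ ($E{\left(x \right)} = 3 - \left(\left(x^{2} + 193 x\right) + 189\right) = 3 - \left(189 + x^{2} + 193 x\right) = -186 - x^{2} - 193 x$)
$D{\left(J \right)} = 9 - 8 J$ ($D{\left(J \right)} = 9 - \left(J 8 + 0\right) = 9 - \left(8 J + 0\right) = 9 - 8 J$)
$\sqrt{E{\left(-183 \right)} + D{\left(\left(-1 + 1\right) \left(-1\right) \right)}} = \sqrt{\left(-186 - \left(-183\right)^{2} - -35319\right) + \left(9 - 8 \left(-1 + 1\right) \left(-1\right)\right)} = \sqrt{\left(-186 - 33489 + 35319\right) + \left(9 - 8 \cdot 0 \left(-1\right)\right)} = \sqrt{\left(-186 - 33489 + 35319\right) + \left(9 - 0\right)} = \sqrt{1644 + \left(9 + 0\right)} = \sqrt{1644 + 9} = \sqrt{1653}$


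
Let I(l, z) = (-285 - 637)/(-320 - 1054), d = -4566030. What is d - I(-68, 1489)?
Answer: -3136863071/687 ≈ -4.5660e+6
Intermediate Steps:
I(l, z) = 461/687 (I(l, z) = -922/(-1374) = -922*(-1/1374) = 461/687)
d - I(-68, 1489) = -4566030 - 1*461/687 = -4566030 - 461/687 = -3136863071/687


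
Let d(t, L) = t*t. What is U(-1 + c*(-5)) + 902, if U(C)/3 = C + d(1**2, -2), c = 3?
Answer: 857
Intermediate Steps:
d(t, L) = t**2
U(C) = 3 + 3*C (U(C) = 3*(C + (1**2)**2) = 3*(C + 1**2) = 3*(C + 1) = 3*(1 + C) = 3 + 3*C)
U(-1 + c*(-5)) + 902 = (3 + 3*(-1 + 3*(-5))) + 902 = (3 + 3*(-1 - 15)) + 902 = (3 + 3*(-16)) + 902 = (3 - 48) + 902 = -45 + 902 = 857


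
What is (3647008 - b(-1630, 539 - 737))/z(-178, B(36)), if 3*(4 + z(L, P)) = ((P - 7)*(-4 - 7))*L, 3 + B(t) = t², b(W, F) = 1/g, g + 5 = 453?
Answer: 4901578749/1128053248 ≈ 4.3452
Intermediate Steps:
g = 448 (g = -5 + 453 = 448)
b(W, F) = 1/448
B(t) = -3 + t²
z(L, P) = -4 + L*(77 - 11*P)/3 (z(L, P) = -4 + (((P - 7)*(-4 - 7))*L)/3 = -4 + (((-7 + P)*(-11))*L)/3 = -4 + ((77 - 11*P)*L)/3 = -4 + (L*(77 - 11*P))/3 = -4 + L*(77 - 11*P)/3)
(3647008 - b(-1630, 539 - 737))/z(-178, B(36)) = (3647008 - 1*1/448)/(-4 + (77/3)*(-178) - 11/3*(-178)*(-3 + 36²)) = (3647008 - 1/448)/(-4 - 13706/3 - 11/3*(-178)*(-3 + 1296)) = 1633859583/(448*(-4 - 13706/3 - 11/3*(-178)*1293)) = 1633859583/(448*(-4 - 13706/3 + 843898)) = 1633859583/(448*(2517976/3)) = (1633859583/448)*(3/2517976) = 4901578749/1128053248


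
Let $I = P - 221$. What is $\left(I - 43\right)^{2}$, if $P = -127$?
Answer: $152881$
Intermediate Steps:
$I = -348$ ($I = -127 - 221 = -348$)
$\left(I - 43\right)^{2} = \left(-348 - 43\right)^{2} = \left(-391\right)^{2} = 152881$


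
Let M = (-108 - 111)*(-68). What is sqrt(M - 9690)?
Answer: 51*sqrt(2) ≈ 72.125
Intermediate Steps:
M = 14892 (M = -219*(-68) = 14892)
sqrt(M - 9690) = sqrt(14892 - 9690) = sqrt(5202) = 51*sqrt(2)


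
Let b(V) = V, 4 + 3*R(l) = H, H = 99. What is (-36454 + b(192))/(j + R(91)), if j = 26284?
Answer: -108786/78947 ≈ -1.3780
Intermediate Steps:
R(l) = 95/3 (R(l) = -4/3 + (⅓)*99 = -4/3 + 33 = 95/3)
(-36454 + b(192))/(j + R(91)) = (-36454 + 192)/(26284 + 95/3) = -36262/78947/3 = -36262*3/78947 = -108786/78947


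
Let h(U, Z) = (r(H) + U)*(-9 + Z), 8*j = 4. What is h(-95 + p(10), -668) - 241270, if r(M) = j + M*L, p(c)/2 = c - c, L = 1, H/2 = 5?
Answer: -368127/2 ≈ -1.8406e+5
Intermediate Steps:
j = ½ (j = (⅛)*4 = ½ ≈ 0.50000)
H = 10 (H = 2*5 = 10)
p(c) = 0 (p(c) = 2*(c - c) = 2*0 = 0)
r(M) = ½ + M (r(M) = ½ + M*1 = ½ + M)
h(U, Z) = (-9 + Z)*(21/2 + U) (h(U, Z) = ((½ + 10) + U)*(-9 + Z) = (21/2 + U)*(-9 + Z) = (-9 + Z)*(21/2 + U))
h(-95 + p(10), -668) - 241270 = (-189/2 - 9*(-95 + 0) + (21/2)*(-668) + (-95 + 0)*(-668)) - 241270 = (-189/2 - 9*(-95) - 7014 - 95*(-668)) - 241270 = (-189/2 + 855 - 7014 + 63460) - 241270 = 114413/2 - 241270 = -368127/2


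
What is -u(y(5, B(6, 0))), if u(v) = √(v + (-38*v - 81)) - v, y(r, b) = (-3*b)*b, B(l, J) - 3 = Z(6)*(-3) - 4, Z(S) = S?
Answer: -1083 - √39990 ≈ -1283.0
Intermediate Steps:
B(l, J) = -19 (B(l, J) = 3 + (6*(-3) - 4) = 3 + (-18 - 4) = 3 - 22 = -19)
y(r, b) = -3*b²
u(v) = √(-81 - 37*v) - v (u(v) = √(v + (-81 - 38*v)) - v = √(-81 - 37*v) - v)
-u(y(5, B(6, 0))) = -(√(-81 - (-111)*(-19)²) - (-3)*(-19)²) = -(√(-81 - (-111)*361) - (-3)*361) = -(√(-81 - 37*(-1083)) - 1*(-1083)) = -(√(-81 + 40071) + 1083) = -(√39990 + 1083) = -(1083 + √39990) = -1083 - √39990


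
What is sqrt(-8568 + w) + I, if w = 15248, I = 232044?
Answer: 232044 + 2*sqrt(1670) ≈ 2.3213e+5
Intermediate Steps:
sqrt(-8568 + w) + I = sqrt(-8568 + 15248) + 232044 = sqrt(6680) + 232044 = 2*sqrt(1670) + 232044 = 232044 + 2*sqrt(1670)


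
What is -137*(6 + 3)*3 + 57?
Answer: -3642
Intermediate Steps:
-137*(6 + 3)*3 + 57 = -1233*3 + 57 = -137*27 + 57 = -3699 + 57 = -3642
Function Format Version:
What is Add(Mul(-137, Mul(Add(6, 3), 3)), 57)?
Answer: -3642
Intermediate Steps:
Add(Mul(-137, Mul(Add(6, 3), 3)), 57) = Add(Mul(-137, Mul(9, 3)), 57) = Add(Mul(-137, 27), 57) = Add(-3699, 57) = -3642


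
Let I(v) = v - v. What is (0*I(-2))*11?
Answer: 0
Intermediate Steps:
I(v) = 0
(0*I(-2))*11 = (0*0)*11 = 0*11 = 0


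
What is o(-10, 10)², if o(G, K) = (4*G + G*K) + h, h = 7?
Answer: 17689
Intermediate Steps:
o(G, K) = 7 + 4*G + G*K (o(G, K) = (4*G + G*K) + 7 = 7 + 4*G + G*K)
o(-10, 10)² = (7 + 4*(-10) - 10*10)² = (7 - 40 - 100)² = (-133)² = 17689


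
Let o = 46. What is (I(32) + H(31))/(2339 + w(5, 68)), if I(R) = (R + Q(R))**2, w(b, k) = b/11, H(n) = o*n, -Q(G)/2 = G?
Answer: 13475/12867 ≈ 1.0473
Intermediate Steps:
Q(G) = -2*G
H(n) = 46*n
w(b, k) = b/11 (w(b, k) = b*(1/11) = b/11)
I(R) = R**2 (I(R) = (R - 2*R)**2 = (-R)**2 = R**2)
(I(32) + H(31))/(2339 + w(5, 68)) = (32**2 + 46*31)/(2339 + (1/11)*5) = (1024 + 1426)/(2339 + 5/11) = 2450/(25734/11) = 2450*(11/25734) = 13475/12867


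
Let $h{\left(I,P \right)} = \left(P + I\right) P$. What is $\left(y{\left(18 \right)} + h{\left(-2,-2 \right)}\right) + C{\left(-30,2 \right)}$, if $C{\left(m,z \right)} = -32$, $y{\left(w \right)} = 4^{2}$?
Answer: $-8$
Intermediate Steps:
$y{\left(w \right)} = 16$
$h{\left(I,P \right)} = P \left(I + P\right)$ ($h{\left(I,P \right)} = \left(I + P\right) P = P \left(I + P\right)$)
$\left(y{\left(18 \right)} + h{\left(-2,-2 \right)}\right) + C{\left(-30,2 \right)} = \left(16 - 2 \left(-2 - 2\right)\right) - 32 = \left(16 - -8\right) - 32 = \left(16 + 8\right) - 32 = 24 - 32 = -8$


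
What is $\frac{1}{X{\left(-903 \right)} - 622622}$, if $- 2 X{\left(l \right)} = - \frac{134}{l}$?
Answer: $- \frac{903}{562227733} \approx -1.6061 \cdot 10^{-6}$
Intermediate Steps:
$X{\left(l \right)} = \frac{67}{l}$ ($X{\left(l \right)} = - \frac{\left(-134\right) \frac{1}{l}}{2} = \frac{67}{l}$)
$\frac{1}{X{\left(-903 \right)} - 622622} = \frac{1}{\frac{67}{-903} - 622622} = \frac{1}{67 \left(- \frac{1}{903}\right) - 622622} = \frac{1}{- \frac{67}{903} - 622622} = \frac{1}{- \frac{562227733}{903}} = - \frac{903}{562227733}$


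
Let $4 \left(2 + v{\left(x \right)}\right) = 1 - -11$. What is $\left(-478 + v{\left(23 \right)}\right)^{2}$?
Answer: $227529$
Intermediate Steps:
$v{\left(x \right)} = 1$ ($v{\left(x \right)} = -2 + \frac{1 - -11}{4} = -2 + \frac{1 + 11}{4} = -2 + \frac{1}{4} \cdot 12 = -2 + 3 = 1$)
$\left(-478 + v{\left(23 \right)}\right)^{2} = \left(-478 + 1\right)^{2} = \left(-477\right)^{2} = 227529$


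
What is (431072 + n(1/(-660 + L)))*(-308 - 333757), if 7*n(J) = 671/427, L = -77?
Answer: -7056300991035/49 ≈ -1.4401e+11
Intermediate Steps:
n(J) = 11/49 (n(J) = (671/427)/7 = (671*(1/427))/7 = (1/7)*(11/7) = 11/49)
(431072 + n(1/(-660 + L)))*(-308 - 333757) = (431072 + 11/49)*(-308 - 333757) = (21122539/49)*(-334065) = -7056300991035/49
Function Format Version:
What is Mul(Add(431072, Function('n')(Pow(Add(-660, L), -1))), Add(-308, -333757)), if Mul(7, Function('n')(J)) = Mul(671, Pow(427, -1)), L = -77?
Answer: Rational(-7056300991035, 49) ≈ -1.4401e+11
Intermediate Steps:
Function('n')(J) = Rational(11, 49) (Function('n')(J) = Mul(Rational(1, 7), Mul(671, Pow(427, -1))) = Mul(Rational(1, 7), Mul(671, Rational(1, 427))) = Mul(Rational(1, 7), Rational(11, 7)) = Rational(11, 49))
Mul(Add(431072, Function('n')(Pow(Add(-660, L), -1))), Add(-308, -333757)) = Mul(Add(431072, Rational(11, 49)), Add(-308, -333757)) = Mul(Rational(21122539, 49), -334065) = Rational(-7056300991035, 49)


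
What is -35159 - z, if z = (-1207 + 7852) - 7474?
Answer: -34330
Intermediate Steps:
z = -829 (z = 6645 - 7474 = -829)
-35159 - z = -35159 - 1*(-829) = -35159 + 829 = -34330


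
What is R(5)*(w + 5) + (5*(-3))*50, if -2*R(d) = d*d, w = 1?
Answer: -825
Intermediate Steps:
R(d) = -d²/2 (R(d) = -d*d/2 = -d²/2)
R(5)*(w + 5) + (5*(-3))*50 = (-½*5²)*(1 + 5) + (5*(-3))*50 = -½*25*6 - 15*50 = -25/2*6 - 750 = -75 - 750 = -825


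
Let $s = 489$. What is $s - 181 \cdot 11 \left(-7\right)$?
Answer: $14426$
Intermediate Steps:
$s - 181 \cdot 11 \left(-7\right) = 489 - 181 \cdot 11 \left(-7\right) = 489 - -13937 = 489 + 13937 = 14426$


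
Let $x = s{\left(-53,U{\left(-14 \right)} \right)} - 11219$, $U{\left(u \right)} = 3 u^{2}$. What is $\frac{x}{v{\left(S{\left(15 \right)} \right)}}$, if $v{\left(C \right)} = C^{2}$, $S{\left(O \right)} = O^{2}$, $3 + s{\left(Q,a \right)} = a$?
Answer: $- \frac{10634}{50625} \approx -0.21005$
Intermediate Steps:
$s{\left(Q,a \right)} = -3 + a$
$x = -10634$ ($x = \left(-3 + 3 \left(-14\right)^{2}\right) - 11219 = \left(-3 + 3 \cdot 196\right) - 11219 = \left(-3 + 588\right) - 11219 = 585 - 11219 = -10634$)
$\frac{x}{v{\left(S{\left(15 \right)} \right)}} = - \frac{10634}{\left(15^{2}\right)^{2}} = - \frac{10634}{225^{2}} = - \frac{10634}{50625}$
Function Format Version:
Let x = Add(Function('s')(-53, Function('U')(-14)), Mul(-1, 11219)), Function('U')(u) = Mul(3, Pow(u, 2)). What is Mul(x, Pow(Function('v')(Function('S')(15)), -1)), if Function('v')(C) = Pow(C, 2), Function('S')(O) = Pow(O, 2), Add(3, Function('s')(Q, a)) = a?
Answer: Rational(-10634, 50625) ≈ -0.21005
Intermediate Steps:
Function('s')(Q, a) = Add(-3, a)
x = -10634 (x = Add(Add(-3, Mul(3, Pow(-14, 2))), Mul(-1, 11219)) = Add(Add(-3, Mul(3, 196)), -11219) = Add(Add(-3, 588), -11219) = Add(585, -11219) = -10634)
Mul(x, Pow(Function('v')(Function('S')(15)), -1)) = Mul(-10634, Pow(Pow(Pow(15, 2), 2), -1)) = Mul(-10634, Pow(Pow(225, 2), -1)) = Mul(-10634, Pow(50625, -1)) = Mul(-10634, Rational(1, 50625)) = Rational(-10634, 50625)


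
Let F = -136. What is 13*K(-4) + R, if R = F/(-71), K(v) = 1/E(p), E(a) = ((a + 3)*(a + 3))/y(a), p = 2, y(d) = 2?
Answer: 5246/1775 ≈ 2.9555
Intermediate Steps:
E(a) = (3 + a)**2/2 (E(a) = ((a + 3)*(a + 3))/2 = ((3 + a)*(3 + a))*(1/2) = (3 + a)**2*(1/2) = (3 + a)**2/2)
K(v) = 2/25 (K(v) = 1/((3 + 2)**2/2) = 1/((1/2)*5**2) = 1/((1/2)*25) = 1/(25/2) = 2/25)
R = 136/71 (R = -136/(-71) = -136*(-1/71) = 136/71 ≈ 1.9155)
13*K(-4) + R = 13*(2/25) + 136/71 = 26/25 + 136/71 = 5246/1775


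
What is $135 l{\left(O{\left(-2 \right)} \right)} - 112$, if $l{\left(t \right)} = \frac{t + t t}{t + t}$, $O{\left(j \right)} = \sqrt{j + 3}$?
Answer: $23$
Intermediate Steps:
$O{\left(j \right)} = \sqrt{3 + j}$
$l{\left(t \right)} = \frac{t + t^{2}}{2 t}$
$135 l{\left(O{\left(-2 \right)} \right)} - 112 = 135 \left(\frac{1}{2} + \frac{\sqrt{3 - 2}}{2}\right) - 112 = 135 \left(\frac{1}{2} + \frac{\sqrt{1}}{2}\right) - 112 = 135 \left(\frac{1}{2} + \frac{1}{2} \cdot 1\right) - 112 = 135 \left(\frac{1}{2} + \frac{1}{2}\right) - 112 = 135 \cdot 1 - 112 = 135 - 112 = 23$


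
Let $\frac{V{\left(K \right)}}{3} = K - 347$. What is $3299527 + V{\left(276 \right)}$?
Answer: $3299314$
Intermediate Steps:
$V{\left(K \right)} = -1041 + 3 K$ ($V{\left(K \right)} = 3 \left(K - 347\right) = 3 \left(-347 + K\right) = -1041 + 3 K$)
$3299527 + V{\left(276 \right)} = 3299527 + \left(-1041 + 3 \cdot 276\right) = 3299527 + \left(-1041 + 828\right) = 3299527 - 213 = 3299314$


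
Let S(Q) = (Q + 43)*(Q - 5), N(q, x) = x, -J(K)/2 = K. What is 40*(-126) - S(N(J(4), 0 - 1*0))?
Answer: -4825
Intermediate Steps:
J(K) = -2*K
S(Q) = (-5 + Q)*(43 + Q) (S(Q) = (43 + Q)*(-5 + Q) = (-5 + Q)*(43 + Q))
40*(-126) - S(N(J(4), 0 - 1*0)) = 40*(-126) - (-215 + (0 - 1*0)**2 + 38*(0 - 1*0)) = -5040 - (-215 + (0 + 0)**2 + 38*(0 + 0)) = -5040 - (-215 + 0**2 + 38*0) = -5040 - (-215 + 0 + 0) = -5040 - 1*(-215) = -5040 + 215 = -4825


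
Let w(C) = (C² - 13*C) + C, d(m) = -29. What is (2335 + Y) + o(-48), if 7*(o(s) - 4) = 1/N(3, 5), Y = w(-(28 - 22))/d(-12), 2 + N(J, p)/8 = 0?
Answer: 7584947/3248 ≈ 2335.3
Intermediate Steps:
N(J, p) = -16 (N(J, p) = -16 + 8*0 = -16 + 0 = -16)
w(C) = C² - 12*C
Y = -108/29 (Y = ((-(28 - 22))*(-12 - (28 - 22)))/(-29) = ((-1*6)*(-12 - 1*6))*(-1/29) = -6*(-12 - 6)*(-1/29) = -6*(-18)*(-1/29) = 108*(-1/29) = -108/29 ≈ -3.7241)
o(s) = 447/112 (o(s) = 4 + (⅐)/(-16) = 4 + (⅐)*(-1/16) = 4 - 1/112 = 447/112)
(2335 + Y) + o(-48) = (2335 - 108/29) + 447/112 = 67607/29 + 447/112 = 7584947/3248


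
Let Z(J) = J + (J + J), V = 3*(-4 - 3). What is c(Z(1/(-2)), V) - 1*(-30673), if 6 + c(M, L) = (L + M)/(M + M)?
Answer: 61349/2 ≈ 30675.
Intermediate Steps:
V = -21 (V = 3*(-7) = -21)
Z(J) = 3*J (Z(J) = J + 2*J = 3*J)
c(M, L) = -6 + (L + M)/(2*M) (c(M, L) = -6 + (L + M)/(M + M) = -6 + (L + M)/((2*M)) = -6 + (L + M)*(1/(2*M)) = -6 + (L + M)/(2*M))
c(Z(1/(-2)), V) - 1*(-30673) = (-21 - 33/(-2))/(2*((3/(-2)))) - 1*(-30673) = (-21 - 33*(-1)/2)/(2*((3*(-½)))) + 30673 = (-21 - 11*(-3/2))/(2*(-3/2)) + 30673 = (½)*(-⅔)*(-21 + 33/2) + 30673 = (½)*(-⅔)*(-9/2) + 30673 = 3/2 + 30673 = 61349/2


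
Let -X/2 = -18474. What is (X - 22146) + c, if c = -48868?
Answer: -34066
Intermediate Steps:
X = 36948 (X = -2*(-18474) = 36948)
(X - 22146) + c = (36948 - 22146) - 48868 = 14802 - 48868 = -34066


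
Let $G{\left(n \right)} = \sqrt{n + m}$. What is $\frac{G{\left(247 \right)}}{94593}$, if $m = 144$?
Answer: $\frac{\sqrt{391}}{94593} \approx 0.00020904$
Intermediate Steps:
$G{\left(n \right)} = \sqrt{144 + n}$ ($G{\left(n \right)} = \sqrt{n + 144} = \sqrt{144 + n}$)
$\frac{G{\left(247 \right)}}{94593} = \frac{\sqrt{144 + 247}}{94593} = \sqrt{391} \cdot \frac{1}{94593} = \frac{\sqrt{391}}{94593}$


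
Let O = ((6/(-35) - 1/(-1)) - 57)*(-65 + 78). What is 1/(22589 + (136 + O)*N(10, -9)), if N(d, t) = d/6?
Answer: 21/453571 ≈ 4.6299e-5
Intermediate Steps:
N(d, t) = d/6 (N(d, t) = d*(1/6) = d/6)
O = -25558/35 (O = ((6*(-1/35) - 1*(-1)) - 57)*13 = ((-6/35 + 1) - 57)*13 = (29/35 - 57)*13 = -1966/35*13 = -25558/35 ≈ -730.23)
1/(22589 + (136 + O)*N(10, -9)) = 1/(22589 + (136 - 25558/35)*((1/6)*10)) = 1/(22589 - 20798/35*5/3) = 1/(22589 - 20798/21) = 1/(453571/21) = 21/453571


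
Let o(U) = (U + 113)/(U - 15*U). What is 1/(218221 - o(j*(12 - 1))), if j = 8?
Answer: 1232/268848473 ≈ 4.5825e-6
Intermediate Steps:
o(U) = -(113 + U)/(14*U) (o(U) = (113 + U)/((-14*U)) = (113 + U)*(-1/(14*U)) = -(113 + U)/(14*U))
1/(218221 - o(j*(12 - 1))) = 1/(218221 - (-113 - 8*(12 - 1))/(14*(8*(12 - 1)))) = 1/(218221 - (-113 - 8*11)/(14*(8*11))) = 1/(218221 - (-113 - 1*88)/(14*88)) = 1/(218221 - (-113 - 88)/(14*88)) = 1/(218221 - (-201)/(14*88)) = 1/(218221 - 1*(-201/1232)) = 1/(218221 + 201/1232) = 1/(268848473/1232) = 1232/268848473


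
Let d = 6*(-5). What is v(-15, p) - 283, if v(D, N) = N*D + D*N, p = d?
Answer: 617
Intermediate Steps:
d = -30
p = -30
v(D, N) = 2*D*N (v(D, N) = D*N + D*N = 2*D*N)
v(-15, p) - 283 = 2*(-15)*(-30) - 283 = 900 - 283 = 617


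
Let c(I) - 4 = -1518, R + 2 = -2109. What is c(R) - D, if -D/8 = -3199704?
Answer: -25599146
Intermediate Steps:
R = -2111 (R = -2 - 2109 = -2111)
D = 25597632 (D = -8*(-3199704) = 25597632)
c(I) = -1514 (c(I) = 4 - 1518 = -1514)
c(R) - D = -1514 - 1*25597632 = -1514 - 25597632 = -25599146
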